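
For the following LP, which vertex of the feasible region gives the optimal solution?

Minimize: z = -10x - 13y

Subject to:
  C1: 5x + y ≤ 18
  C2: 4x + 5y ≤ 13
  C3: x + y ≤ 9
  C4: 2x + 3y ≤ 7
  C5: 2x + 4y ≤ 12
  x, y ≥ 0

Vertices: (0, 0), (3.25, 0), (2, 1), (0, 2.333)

Evaluate the objective at each vertex of the feasible region:
  z(0, 0) = 0
  z(3.25, 0) = -32.5
  z(2, 1) = -33  ←
  z(0, 2.333) = -30.33
The minimum is at x = 2, y = 1.

(2, 1)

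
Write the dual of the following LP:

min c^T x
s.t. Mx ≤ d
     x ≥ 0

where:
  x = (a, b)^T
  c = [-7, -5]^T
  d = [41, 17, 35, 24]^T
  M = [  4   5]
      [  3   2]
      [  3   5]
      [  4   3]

Primal min cᵀx s.t. Ax ≤ b, x ≥ 0  →  Dual max −bᵀy s.t. Aᵀy ≥ −c, y ≥ 0.

Maximize: z = -41y1 - 17y2 - 35y3 - 24y4

Subject to:
  4y1 + 3y2 + 3y3 + 4y4 ≥ 7
  5y1 + 2y2 + 5y3 + 3y4 ≥ 5
  y1, y2, y3, y4 ≥ 0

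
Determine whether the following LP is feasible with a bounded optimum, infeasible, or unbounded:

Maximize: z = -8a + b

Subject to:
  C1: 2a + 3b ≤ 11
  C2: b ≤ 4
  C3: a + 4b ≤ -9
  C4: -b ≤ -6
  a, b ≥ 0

Infeasible (no feasible solution exists)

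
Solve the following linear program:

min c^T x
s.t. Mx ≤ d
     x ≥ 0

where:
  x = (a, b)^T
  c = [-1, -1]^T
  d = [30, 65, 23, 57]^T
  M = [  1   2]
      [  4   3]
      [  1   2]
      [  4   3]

Evaluate the objective at each vertex of the feasible region:
  z(0, 0) = 0
  z(14.25, 0) = -14.25
  z(9, 7) = -16  ←
  z(0, 11.5) = -11.5
The minimum is at a = 9, b = 7.

a = 9, b = 7, z = -16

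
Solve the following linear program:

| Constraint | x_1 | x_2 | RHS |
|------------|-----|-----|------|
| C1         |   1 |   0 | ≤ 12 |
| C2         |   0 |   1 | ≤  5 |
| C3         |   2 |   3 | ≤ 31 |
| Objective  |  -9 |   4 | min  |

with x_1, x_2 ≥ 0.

Evaluate the objective at each vertex of the feasible region:
  z(0, 0) = 0
  z(12, 0) = -108  ←
  z(12, 2.333) = -98.67
  z(8, 5) = -52
  z(0, 5) = 20
The minimum is at x_1 = 12, x_2 = 0.

x_1 = 12, x_2 = 0, z = -108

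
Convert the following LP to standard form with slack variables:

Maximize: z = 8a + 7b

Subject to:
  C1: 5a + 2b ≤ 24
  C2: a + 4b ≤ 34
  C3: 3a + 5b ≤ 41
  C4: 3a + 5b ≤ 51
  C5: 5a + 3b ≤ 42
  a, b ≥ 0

max z = 8a + 7b

s.t.
  5a + 2b + s1 = 24
  a + 4b + s2 = 34
  3a + 5b + s3 = 41
  3a + 5b + s4 = 51
  5a + 3b + s5 = 42
  a, b, s1, s2, s3, s4, s5 ≥ 0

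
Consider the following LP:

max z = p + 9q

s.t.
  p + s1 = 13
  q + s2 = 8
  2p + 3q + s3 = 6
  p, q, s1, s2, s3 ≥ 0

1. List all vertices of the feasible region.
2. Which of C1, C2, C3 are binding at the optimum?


1. (0, 0), (3, 0), (0, 2)
2. C3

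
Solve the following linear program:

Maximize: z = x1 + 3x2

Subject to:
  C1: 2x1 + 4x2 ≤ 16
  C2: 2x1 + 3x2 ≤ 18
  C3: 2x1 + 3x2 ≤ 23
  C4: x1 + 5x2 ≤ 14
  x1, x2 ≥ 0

Evaluate the objective at each vertex of the feasible region:
  z(0, 0) = 0
  z(8, 0) = 8
  z(4, 2) = 10  ←
  z(0, 2.8) = 8.4
The maximum is at x1 = 4, x2 = 2.

x1 = 4, x2 = 2, z = 10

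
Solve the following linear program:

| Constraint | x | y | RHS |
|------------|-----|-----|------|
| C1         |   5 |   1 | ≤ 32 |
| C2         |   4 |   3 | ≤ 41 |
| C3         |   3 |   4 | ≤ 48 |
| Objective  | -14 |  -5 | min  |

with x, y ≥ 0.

Evaluate the objective at each vertex of the feasible region:
  z(0, 0) = 0
  z(6.4, 0) = -89.6
  z(5, 7) = -105  ←
  z(2.857, 9.857) = -89.29
  z(0, 12) = -60
The minimum is at x = 5, y = 7.

x = 5, y = 7, z = -105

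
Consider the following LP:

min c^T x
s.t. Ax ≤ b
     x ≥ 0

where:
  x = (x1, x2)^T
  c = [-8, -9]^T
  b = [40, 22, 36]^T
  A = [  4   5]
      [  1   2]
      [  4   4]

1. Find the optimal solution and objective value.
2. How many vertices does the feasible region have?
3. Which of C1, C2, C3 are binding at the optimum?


1. x1 = 5, x2 = 4, z = -76
2. 4
3. C1, C3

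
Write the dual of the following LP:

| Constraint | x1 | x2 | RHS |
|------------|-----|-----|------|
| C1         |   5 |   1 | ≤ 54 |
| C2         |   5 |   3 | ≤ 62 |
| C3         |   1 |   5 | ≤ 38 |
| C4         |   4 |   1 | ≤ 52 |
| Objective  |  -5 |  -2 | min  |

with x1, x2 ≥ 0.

Primal min cᵀx s.t. Ax ≤ b, x ≥ 0  →  Dual max −bᵀy s.t. Aᵀy ≥ −c, y ≥ 0.

Maximize: z = -54y1 - 62y2 - 38y3 - 52y4

Subject to:
  5y1 + 5y2 + y3 + 4y4 ≥ 5
  y1 + 3y2 + 5y3 + y4 ≥ 2
  y1, y2, y3, y4 ≥ 0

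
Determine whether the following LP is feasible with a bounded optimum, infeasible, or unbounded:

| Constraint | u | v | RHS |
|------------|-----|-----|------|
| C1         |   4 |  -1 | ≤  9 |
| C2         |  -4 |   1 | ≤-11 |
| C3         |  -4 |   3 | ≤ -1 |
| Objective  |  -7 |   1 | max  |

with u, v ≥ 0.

Infeasible (no feasible solution exists)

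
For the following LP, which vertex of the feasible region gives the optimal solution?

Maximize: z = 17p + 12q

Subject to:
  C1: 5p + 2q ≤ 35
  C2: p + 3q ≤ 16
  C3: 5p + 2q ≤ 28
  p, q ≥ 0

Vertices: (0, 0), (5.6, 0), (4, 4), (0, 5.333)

Evaluate the objective at each vertex of the feasible region:
  z(0, 0) = 0
  z(5.6, 0) = 95.2
  z(4, 4) = 116  ←
  z(0, 5.333) = 64
The maximum is at p = 4, q = 4.

(4, 4)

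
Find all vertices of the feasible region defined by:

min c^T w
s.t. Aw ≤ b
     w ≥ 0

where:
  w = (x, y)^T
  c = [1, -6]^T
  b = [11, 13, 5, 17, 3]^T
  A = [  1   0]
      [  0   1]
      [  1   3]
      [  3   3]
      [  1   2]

(0, 0), (3, 0), (0, 1.5)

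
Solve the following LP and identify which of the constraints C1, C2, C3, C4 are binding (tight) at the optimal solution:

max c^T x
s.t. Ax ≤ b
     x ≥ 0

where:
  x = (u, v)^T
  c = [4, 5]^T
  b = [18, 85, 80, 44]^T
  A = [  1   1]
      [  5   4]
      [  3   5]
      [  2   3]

At u = 10, v = 8, compute slack b - a·x for each constraint:
  C1: 18 − 18 = 0  (binding)
  C2: 85 − 82 = 3  (slack)
  C3: 80 − 70 = 10  (slack)
  C4: 44 − 44 = 0  (binding)

Optimal: u = 10, v = 8
Binding: C1, C4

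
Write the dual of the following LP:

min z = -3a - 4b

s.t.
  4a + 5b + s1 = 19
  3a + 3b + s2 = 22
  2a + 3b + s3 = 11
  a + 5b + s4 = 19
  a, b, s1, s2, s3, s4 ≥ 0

Primal min cᵀx s.t. Ax ≤ b, x ≥ 0  →  Dual max −bᵀy s.t. Aᵀy ≥ −c, y ≥ 0.

Maximize: z = -19y1 - 22y2 - 11y3 - 19y4

Subject to:
  4y1 + 3y2 + 2y3 + y4 ≥ 3
  5y1 + 3y2 + 3y3 + 5y4 ≥ 4
  y1, y2, y3, y4 ≥ 0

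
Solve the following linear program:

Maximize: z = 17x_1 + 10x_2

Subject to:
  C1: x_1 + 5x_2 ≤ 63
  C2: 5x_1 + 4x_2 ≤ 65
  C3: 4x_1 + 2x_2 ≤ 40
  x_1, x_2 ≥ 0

Evaluate the objective at each vertex of the feasible region:
  z(0, 0) = 0
  z(10, 0) = 170
  z(5, 10) = 185  ←
  z(3.476, 11.9) = 178.1
  z(0, 12.6) = 126
The maximum is at x_1 = 5, x_2 = 10.

x_1 = 5, x_2 = 10, z = 185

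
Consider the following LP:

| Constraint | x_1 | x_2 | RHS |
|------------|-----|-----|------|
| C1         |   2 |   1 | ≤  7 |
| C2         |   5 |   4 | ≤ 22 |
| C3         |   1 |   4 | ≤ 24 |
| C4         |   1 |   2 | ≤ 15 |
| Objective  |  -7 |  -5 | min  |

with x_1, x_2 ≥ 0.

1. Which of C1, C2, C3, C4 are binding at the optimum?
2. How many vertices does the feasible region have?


1. C1, C2
2. 4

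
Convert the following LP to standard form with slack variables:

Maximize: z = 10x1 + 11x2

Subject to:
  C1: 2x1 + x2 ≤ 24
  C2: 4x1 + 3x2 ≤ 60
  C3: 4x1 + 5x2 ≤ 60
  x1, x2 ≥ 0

max z = 10x1 + 11x2

s.t.
  2x1 + x2 + s1 = 24
  4x1 + 3x2 + s2 = 60
  4x1 + 5x2 + s3 = 60
  x1, x2, s1, s2, s3 ≥ 0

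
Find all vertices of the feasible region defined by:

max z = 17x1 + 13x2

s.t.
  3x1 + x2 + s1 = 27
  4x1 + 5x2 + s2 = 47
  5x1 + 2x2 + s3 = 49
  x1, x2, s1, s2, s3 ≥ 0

(0, 0), (9, 0), (8, 3), (0, 9.4)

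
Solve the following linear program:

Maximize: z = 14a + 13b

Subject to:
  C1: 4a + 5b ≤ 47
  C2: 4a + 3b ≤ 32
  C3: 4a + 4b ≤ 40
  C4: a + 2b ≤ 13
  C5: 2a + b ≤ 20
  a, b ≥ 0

Evaluate the objective at each vertex of the feasible region:
  z(0, 0) = 0
  z(8, 0) = 112
  z(5, 4) = 122  ←
  z(0, 6.5) = 84.5
The maximum is at a = 5, b = 4.

a = 5, b = 4, z = 122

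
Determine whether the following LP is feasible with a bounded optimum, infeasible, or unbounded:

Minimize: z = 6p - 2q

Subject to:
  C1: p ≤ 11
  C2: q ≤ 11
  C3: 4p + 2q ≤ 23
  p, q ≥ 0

Feasible with a bounded optimal solution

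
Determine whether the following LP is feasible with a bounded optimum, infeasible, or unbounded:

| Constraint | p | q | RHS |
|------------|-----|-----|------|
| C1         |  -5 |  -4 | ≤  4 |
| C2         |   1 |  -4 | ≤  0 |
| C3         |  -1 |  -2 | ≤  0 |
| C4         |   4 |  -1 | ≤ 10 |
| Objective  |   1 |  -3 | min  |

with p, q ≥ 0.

Unbounded (objective can decrease without bound)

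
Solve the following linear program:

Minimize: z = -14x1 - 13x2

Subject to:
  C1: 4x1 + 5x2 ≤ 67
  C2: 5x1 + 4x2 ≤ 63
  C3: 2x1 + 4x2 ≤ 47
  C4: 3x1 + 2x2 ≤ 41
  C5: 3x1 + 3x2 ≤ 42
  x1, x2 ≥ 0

Evaluate the objective at each vertex of the feasible region:
  z(0, 0) = 0
  z(12.6, 0) = -176.4
  z(7, 7) = -189  ←
  z(4.5, 9.5) = -186.5
  z(0, 11.75) = -152.8
The minimum is at x1 = 7, x2 = 7.

x1 = 7, x2 = 7, z = -189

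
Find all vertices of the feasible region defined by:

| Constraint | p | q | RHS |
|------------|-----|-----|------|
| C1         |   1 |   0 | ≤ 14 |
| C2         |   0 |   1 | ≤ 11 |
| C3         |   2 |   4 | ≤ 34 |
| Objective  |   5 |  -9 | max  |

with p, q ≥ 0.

(0, 0), (14, 0), (14, 1.5), (0, 8.5)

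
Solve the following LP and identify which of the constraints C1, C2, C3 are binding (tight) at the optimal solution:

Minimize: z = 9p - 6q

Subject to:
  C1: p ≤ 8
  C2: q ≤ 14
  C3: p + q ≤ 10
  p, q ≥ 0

At p = 0, q = 10, compute slack b - a·x for each constraint:
  C1: 8 − 0 = 8  (slack)
  C2: 14 − 10 = 4  (slack)
  C3: 10 − 10 = 0  (binding)

Optimal: p = 0, q = 10
Binding: C3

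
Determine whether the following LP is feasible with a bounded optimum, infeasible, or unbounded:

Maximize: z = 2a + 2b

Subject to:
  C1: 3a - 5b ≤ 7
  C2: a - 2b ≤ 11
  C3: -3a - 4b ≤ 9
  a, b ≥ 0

Unbounded (objective can increase without bound)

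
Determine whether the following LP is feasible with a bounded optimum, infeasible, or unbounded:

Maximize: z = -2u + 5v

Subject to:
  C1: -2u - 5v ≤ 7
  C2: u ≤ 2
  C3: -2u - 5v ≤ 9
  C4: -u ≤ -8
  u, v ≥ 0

Infeasible (no feasible solution exists)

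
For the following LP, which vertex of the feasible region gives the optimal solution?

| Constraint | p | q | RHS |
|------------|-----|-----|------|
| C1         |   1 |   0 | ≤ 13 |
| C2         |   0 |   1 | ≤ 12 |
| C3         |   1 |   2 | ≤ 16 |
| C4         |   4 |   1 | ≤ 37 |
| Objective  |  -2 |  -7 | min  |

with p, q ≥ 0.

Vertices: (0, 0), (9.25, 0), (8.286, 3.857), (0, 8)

Evaluate the objective at each vertex of the feasible region:
  z(0, 0) = 0
  z(9.25, 0) = -18.5
  z(8.286, 3.857) = -43.57
  z(0, 8) = -56  ←
The minimum is at p = 0, q = 8.

(0, 8)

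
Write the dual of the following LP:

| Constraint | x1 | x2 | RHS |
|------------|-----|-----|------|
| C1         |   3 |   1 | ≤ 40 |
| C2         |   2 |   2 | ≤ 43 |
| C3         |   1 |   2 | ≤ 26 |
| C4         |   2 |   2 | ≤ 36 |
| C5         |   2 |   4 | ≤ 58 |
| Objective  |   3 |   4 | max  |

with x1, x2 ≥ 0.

Primal max cᵀx s.t. Ax ≤ b, x ≥ 0  →  Dual min bᵀy s.t. Aᵀy ≥ c, y ≥ 0.

Minimize: z = 40y1 + 43y2 + 26y3 + 36y4 + 58y5

Subject to:
  3y1 + 2y2 + y3 + 2y4 + 2y5 ≥ 3
  y1 + 2y2 + 2y3 + 2y4 + 4y5 ≥ 4
  y1, y2, y3, y4, y5 ≥ 0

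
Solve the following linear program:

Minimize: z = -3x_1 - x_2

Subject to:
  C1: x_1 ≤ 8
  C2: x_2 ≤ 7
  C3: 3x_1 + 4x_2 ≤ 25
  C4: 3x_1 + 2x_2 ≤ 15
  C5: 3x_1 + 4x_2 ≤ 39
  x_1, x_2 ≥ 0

Evaluate the objective at each vertex of the feasible region:
  z(0, 0) = 0
  z(5, 0) = -15  ←
  z(1.667, 5) = -10
  z(0, 6.25) = -6.25
The minimum is at x_1 = 5, x_2 = 0.

x_1 = 5, x_2 = 0, z = -15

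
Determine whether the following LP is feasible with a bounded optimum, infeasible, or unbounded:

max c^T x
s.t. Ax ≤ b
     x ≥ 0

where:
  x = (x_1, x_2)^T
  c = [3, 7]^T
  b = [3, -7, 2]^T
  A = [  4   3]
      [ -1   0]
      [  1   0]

Infeasible (no feasible solution exists)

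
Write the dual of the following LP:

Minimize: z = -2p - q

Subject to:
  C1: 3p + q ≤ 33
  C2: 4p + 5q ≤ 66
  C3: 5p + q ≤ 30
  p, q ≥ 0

Primal min cᵀx s.t. Ax ≤ b, x ≥ 0  →  Dual max −bᵀy s.t. Aᵀy ≥ −c, y ≥ 0.

Maximize: z = -33y1 - 66y2 - 30y3

Subject to:
  3y1 + 4y2 + 5y3 ≥ 2
  y1 + 5y2 + y3 ≥ 1
  y1, y2, y3 ≥ 0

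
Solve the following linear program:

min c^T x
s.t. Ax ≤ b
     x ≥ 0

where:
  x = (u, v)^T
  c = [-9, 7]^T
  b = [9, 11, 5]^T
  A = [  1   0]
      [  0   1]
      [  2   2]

Evaluate the objective at each vertex of the feasible region:
  z(0, 0) = 0
  z(2.5, 0) = -22.5  ←
  z(0, 2.5) = 17.5
The minimum is at u = 2.5, v = 0.

u = 2.5, v = 0, z = -22.5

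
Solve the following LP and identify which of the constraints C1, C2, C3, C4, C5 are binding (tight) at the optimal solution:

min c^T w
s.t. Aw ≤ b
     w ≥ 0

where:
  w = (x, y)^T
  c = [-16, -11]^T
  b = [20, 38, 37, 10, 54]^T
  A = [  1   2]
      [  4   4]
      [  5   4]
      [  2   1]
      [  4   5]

At x = 1, y = 8, compute slack b - a·x for each constraint:
  C1: 20 − 17 = 3  (slack)
  C2: 38 − 36 = 2  (slack)
  C3: 37 − 37 = 0  (binding)
  C4: 10 − 10 = 0  (binding)
  C5: 54 − 44 = 10  (slack)

Optimal: x = 1, y = 8
Binding: C3, C4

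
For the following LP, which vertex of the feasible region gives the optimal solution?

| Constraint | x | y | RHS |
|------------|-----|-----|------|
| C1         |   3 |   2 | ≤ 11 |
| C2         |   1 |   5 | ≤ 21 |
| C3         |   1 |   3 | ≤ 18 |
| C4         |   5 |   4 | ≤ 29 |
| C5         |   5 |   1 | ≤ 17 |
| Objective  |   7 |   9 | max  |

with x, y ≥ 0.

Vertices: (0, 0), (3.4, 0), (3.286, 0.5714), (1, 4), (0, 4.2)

Evaluate the objective at each vertex of the feasible region:
  z(0, 0) = 0
  z(3.4, 0) = 23.8
  z(3.286, 0.5714) = 28.14
  z(1, 4) = 43  ←
  z(0, 4.2) = 37.8
The maximum is at x = 1, y = 4.

(1, 4)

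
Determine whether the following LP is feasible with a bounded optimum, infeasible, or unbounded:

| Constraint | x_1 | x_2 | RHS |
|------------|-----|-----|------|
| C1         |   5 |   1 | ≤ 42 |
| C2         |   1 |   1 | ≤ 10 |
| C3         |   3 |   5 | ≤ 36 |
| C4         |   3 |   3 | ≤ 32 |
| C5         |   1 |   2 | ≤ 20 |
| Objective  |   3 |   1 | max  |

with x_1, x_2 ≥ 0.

Feasible with a bounded optimal solution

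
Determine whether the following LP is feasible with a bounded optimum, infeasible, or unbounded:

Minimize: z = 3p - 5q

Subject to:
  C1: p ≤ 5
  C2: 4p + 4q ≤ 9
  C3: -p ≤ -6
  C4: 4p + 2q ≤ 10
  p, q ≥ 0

Infeasible (no feasible solution exists)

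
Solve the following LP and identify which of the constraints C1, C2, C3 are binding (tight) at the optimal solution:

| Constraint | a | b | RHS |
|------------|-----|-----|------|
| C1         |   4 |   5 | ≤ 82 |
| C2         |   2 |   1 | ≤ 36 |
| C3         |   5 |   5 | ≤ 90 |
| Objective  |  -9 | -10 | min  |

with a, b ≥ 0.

At a = 8, b = 10, compute slack b - a·x for each constraint:
  C1: 82 − 82 = 0  (binding)
  C2: 36 − 26 = 10  (slack)
  C3: 90 − 90 = 0  (binding)

Optimal: a = 8, b = 10
Binding: C1, C3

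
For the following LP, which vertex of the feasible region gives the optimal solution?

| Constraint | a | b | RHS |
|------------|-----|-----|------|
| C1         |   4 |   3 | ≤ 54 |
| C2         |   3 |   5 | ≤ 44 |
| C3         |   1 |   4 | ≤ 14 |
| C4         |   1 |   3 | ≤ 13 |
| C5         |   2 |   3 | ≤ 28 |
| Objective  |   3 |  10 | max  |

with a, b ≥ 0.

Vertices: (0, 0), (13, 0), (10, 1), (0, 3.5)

Evaluate the objective at each vertex of the feasible region:
  z(0, 0) = 0
  z(13, 0) = 39
  z(10, 1) = 40  ←
  z(0, 3.5) = 35
The maximum is at a = 10, b = 1.

(10, 1)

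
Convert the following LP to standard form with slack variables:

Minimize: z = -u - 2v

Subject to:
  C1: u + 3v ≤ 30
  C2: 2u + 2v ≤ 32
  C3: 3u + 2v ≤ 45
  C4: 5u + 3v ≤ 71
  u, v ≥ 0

min z = -u - 2v

s.t.
  u + 3v + s1 = 30
  2u + 2v + s2 = 32
  3u + 2v + s3 = 45
  5u + 3v + s4 = 71
  u, v, s1, s2, s3, s4 ≥ 0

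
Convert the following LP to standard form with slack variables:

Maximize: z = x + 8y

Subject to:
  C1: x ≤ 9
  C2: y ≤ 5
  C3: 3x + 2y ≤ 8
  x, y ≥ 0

max z = x + 8y

s.t.
  x + s1 = 9
  y + s2 = 5
  3x + 2y + s3 = 8
  x, y, s1, s2, s3 ≥ 0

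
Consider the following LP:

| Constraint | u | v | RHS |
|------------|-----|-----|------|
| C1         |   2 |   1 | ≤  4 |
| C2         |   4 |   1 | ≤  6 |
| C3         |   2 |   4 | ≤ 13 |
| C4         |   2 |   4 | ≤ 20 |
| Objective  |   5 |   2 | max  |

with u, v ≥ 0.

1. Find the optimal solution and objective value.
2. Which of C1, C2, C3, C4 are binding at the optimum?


1. u = 1, v = 2, z = 9
2. C1, C2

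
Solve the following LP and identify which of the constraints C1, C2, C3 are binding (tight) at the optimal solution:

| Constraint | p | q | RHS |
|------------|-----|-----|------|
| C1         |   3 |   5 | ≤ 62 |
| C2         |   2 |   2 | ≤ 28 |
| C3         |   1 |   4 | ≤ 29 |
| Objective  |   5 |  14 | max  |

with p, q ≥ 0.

At p = 9, q = 5, compute slack b - a·x for each constraint:
  C1: 62 − 52 = 10  (slack)
  C2: 28 − 28 = 0  (binding)
  C3: 29 − 29 = 0  (binding)

Optimal: p = 9, q = 5
Binding: C2, C3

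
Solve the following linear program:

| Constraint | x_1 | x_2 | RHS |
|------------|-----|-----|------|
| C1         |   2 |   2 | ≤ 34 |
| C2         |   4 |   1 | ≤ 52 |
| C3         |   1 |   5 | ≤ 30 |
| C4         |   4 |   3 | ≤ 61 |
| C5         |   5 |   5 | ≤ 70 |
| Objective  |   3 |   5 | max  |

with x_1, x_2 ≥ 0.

Evaluate the objective at each vertex of the feasible region:
  z(0, 0) = 0
  z(13, 0) = 39
  z(12.67, 1.333) = 44.67
  z(10, 4) = 50  ←
  z(0, 6) = 30
The maximum is at x_1 = 10, x_2 = 4.

x_1 = 10, x_2 = 4, z = 50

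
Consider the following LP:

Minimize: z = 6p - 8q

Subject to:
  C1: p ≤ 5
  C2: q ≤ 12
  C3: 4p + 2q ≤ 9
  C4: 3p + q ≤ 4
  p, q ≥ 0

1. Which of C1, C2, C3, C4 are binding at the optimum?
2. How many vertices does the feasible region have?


1. C4
2. 3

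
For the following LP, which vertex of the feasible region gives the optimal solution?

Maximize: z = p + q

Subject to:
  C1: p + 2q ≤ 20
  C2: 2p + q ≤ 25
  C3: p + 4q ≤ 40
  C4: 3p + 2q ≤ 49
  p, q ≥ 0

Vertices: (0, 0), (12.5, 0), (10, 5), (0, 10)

Evaluate the objective at each vertex of the feasible region:
  z(0, 0) = 0
  z(12.5, 0) = 12.5
  z(10, 5) = 15  ←
  z(0, 10) = 10
The maximum is at p = 10, q = 5.

(10, 5)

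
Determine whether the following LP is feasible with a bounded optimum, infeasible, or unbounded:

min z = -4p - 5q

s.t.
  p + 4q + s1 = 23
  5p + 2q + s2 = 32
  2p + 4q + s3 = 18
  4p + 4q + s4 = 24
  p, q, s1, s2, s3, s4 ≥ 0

Feasible with a bounded optimal solution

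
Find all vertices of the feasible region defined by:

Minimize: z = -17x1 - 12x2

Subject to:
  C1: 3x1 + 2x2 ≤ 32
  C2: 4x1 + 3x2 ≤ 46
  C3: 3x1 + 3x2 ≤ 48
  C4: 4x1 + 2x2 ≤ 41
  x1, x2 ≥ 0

(0, 0), (10.25, 0), (9, 2.5), (4, 10), (0, 15.33)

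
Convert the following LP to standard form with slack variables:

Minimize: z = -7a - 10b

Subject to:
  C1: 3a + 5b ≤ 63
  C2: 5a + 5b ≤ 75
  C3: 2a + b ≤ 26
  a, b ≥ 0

min z = -7a - 10b

s.t.
  3a + 5b + s1 = 63
  5a + 5b + s2 = 75
  2a + b + s3 = 26
  a, b, s1, s2, s3 ≥ 0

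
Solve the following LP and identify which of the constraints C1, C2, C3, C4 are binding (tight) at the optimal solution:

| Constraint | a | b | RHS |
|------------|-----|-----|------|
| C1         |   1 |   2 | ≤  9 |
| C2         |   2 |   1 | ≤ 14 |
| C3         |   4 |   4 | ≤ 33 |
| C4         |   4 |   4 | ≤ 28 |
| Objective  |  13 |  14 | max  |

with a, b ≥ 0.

At a = 5, b = 2, compute slack b - a·x for each constraint:
  C1: 9 − 9 = 0  (binding)
  C2: 14 − 12 = 2  (slack)
  C3: 33 − 28 = 5  (slack)
  C4: 28 − 28 = 0  (binding)

Optimal: a = 5, b = 2
Binding: C1, C4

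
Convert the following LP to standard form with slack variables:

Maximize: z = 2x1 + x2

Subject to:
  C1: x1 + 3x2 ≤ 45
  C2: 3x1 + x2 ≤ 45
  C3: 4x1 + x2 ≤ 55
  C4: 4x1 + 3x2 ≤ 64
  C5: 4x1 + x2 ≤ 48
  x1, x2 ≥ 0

max z = 2x1 + x2

s.t.
  x1 + 3x2 + s1 = 45
  3x1 + x2 + s2 = 45
  4x1 + x2 + s3 = 55
  4x1 + 3x2 + s4 = 64
  4x1 + x2 + s5 = 48
  x1, x2, s1, s2, s3, s4, s5 ≥ 0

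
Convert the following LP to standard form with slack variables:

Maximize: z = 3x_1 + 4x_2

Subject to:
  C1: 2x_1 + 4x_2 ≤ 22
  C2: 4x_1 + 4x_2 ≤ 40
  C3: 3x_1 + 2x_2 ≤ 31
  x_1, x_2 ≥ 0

max z = 3x_1 + 4x_2

s.t.
  2x_1 + 4x_2 + s1 = 22
  4x_1 + 4x_2 + s2 = 40
  3x_1 + 2x_2 + s3 = 31
  x_1, x_2, s1, s2, s3 ≥ 0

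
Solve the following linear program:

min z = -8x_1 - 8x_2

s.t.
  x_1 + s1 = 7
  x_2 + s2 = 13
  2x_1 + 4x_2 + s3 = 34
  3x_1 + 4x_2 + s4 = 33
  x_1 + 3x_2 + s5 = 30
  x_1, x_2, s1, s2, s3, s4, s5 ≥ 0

Evaluate the objective at each vertex of the feasible region:
  z(0, 0) = 0
  z(7, 0) = -56
  z(7, 3) = -80  ←
  z(0, 8.25) = -66
The minimum is at x_1 = 7, x_2 = 3.

x_1 = 7, x_2 = 3, z = -80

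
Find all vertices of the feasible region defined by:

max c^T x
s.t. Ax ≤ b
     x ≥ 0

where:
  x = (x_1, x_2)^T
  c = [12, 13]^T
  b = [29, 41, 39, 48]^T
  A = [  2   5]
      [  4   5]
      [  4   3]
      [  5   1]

(0, 0), (9.6, 0), (9.545, 0.2727), (9, 1), (6, 3.4), (0, 5.8)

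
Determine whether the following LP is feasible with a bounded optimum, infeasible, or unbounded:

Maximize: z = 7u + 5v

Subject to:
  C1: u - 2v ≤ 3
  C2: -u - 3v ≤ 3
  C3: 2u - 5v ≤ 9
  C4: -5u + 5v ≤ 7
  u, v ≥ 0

Unbounded (objective can increase without bound)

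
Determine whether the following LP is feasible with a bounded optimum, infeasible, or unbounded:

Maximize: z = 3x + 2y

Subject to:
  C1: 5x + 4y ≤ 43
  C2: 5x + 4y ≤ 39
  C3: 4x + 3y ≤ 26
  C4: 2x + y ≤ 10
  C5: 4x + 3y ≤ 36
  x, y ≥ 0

Feasible with a bounded optimal solution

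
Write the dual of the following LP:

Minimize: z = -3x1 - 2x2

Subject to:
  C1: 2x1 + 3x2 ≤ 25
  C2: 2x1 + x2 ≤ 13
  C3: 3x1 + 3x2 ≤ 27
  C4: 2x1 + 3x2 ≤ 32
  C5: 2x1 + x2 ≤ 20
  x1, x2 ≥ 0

Primal min cᵀx s.t. Ax ≤ b, x ≥ 0  →  Dual max −bᵀy s.t. Aᵀy ≥ −c, y ≥ 0.

Maximize: z = -25y1 - 13y2 - 27y3 - 32y4 - 20y5

Subject to:
  2y1 + 2y2 + 3y3 + 2y4 + 2y5 ≥ 3
  3y1 + y2 + 3y3 + 3y4 + y5 ≥ 2
  y1, y2, y3, y4, y5 ≥ 0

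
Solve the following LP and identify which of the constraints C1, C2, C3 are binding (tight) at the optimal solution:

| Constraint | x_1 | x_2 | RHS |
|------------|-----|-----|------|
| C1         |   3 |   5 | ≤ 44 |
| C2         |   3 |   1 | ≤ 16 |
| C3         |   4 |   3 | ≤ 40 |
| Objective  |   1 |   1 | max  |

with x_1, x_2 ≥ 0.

At x_1 = 3, x_2 = 7, compute slack b - a·x for each constraint:
  C1: 44 − 44 = 0  (binding)
  C2: 16 − 16 = 0  (binding)
  C3: 40 − 33 = 7  (slack)

Optimal: x_1 = 3, x_2 = 7
Binding: C1, C2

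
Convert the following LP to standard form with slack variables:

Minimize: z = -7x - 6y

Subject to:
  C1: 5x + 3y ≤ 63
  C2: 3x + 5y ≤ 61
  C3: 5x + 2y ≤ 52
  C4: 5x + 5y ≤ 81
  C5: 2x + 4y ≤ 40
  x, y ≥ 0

min z = -7x - 6y

s.t.
  5x + 3y + s1 = 63
  3x + 5y + s2 = 61
  5x + 2y + s3 = 52
  5x + 5y + s4 = 81
  2x + 4y + s5 = 40
  x, y, s1, s2, s3, s4, s5 ≥ 0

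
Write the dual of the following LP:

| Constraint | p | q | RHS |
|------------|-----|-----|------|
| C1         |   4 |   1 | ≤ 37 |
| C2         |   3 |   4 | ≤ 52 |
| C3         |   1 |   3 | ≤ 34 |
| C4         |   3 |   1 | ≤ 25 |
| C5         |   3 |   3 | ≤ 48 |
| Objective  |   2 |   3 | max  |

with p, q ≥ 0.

Primal max cᵀx s.t. Ax ≤ b, x ≥ 0  →  Dual min bᵀy s.t. Aᵀy ≥ c, y ≥ 0.

Minimize: z = 37y1 + 52y2 + 34y3 + 25y4 + 48y5

Subject to:
  4y1 + 3y2 + y3 + 3y4 + 3y5 ≥ 2
  y1 + 4y2 + 3y3 + y4 + 3y5 ≥ 3
  y1, y2, y3, y4, y5 ≥ 0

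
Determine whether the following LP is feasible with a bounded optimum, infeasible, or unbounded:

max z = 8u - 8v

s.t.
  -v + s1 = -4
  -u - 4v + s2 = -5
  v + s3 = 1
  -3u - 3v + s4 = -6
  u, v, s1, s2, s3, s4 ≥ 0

Infeasible (no feasible solution exists)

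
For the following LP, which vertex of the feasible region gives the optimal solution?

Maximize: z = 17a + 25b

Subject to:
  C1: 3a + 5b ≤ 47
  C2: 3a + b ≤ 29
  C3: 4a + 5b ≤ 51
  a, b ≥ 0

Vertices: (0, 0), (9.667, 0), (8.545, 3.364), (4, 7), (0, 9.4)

Evaluate the objective at each vertex of the feasible region:
  z(0, 0) = 0
  z(9.667, 0) = 164.3
  z(8.545, 3.364) = 229.4
  z(4, 7) = 243  ←
  z(0, 9.4) = 235
The maximum is at a = 4, b = 7.

(4, 7)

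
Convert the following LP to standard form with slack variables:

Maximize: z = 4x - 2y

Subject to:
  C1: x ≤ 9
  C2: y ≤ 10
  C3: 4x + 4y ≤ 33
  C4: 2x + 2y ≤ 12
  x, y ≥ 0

max z = 4x - 2y

s.t.
  x + s1 = 9
  y + s2 = 10
  4x + 4y + s3 = 33
  2x + 2y + s4 = 12
  x, y, s1, s2, s3, s4 ≥ 0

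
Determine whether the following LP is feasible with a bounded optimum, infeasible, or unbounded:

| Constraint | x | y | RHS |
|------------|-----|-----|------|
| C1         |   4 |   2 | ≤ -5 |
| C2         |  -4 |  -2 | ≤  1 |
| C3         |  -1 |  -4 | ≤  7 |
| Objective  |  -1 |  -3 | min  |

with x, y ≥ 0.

Infeasible (no feasible solution exists)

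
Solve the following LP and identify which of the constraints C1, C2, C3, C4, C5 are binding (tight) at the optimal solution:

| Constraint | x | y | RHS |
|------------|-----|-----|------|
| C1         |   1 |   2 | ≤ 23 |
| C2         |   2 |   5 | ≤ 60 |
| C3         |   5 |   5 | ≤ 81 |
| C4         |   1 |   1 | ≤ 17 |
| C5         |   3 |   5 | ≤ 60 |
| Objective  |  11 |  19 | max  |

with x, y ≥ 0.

At x = 5, y = 9, compute slack b - a·x for each constraint:
  C1: 23 − 23 = 0  (binding)
  C2: 60 − 55 = 5  (slack)
  C3: 81 − 70 = 11  (slack)
  C4: 17 − 14 = 3  (slack)
  C5: 60 − 60 = 0  (binding)

Optimal: x = 5, y = 9
Binding: C1, C5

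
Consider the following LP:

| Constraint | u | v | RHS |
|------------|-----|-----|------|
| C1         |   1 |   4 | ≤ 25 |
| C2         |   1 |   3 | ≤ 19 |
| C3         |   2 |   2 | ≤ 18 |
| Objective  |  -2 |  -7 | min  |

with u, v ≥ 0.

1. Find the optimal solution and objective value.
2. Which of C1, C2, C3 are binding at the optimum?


1. u = 1, v = 6, z = -44
2. C1, C2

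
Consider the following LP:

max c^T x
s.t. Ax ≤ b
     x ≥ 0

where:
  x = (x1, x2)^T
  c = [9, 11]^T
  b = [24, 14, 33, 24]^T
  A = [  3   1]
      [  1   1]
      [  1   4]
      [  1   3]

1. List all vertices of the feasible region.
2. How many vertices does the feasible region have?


1. (0, 0), (8, 0), (6, 6), (0, 8)
2. 4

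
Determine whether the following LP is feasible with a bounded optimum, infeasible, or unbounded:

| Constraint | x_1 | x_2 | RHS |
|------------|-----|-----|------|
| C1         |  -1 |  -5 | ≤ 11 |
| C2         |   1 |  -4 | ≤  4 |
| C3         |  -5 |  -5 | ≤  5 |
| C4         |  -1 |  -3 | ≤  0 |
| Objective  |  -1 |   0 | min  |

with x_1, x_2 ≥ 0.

Unbounded (objective can decrease without bound)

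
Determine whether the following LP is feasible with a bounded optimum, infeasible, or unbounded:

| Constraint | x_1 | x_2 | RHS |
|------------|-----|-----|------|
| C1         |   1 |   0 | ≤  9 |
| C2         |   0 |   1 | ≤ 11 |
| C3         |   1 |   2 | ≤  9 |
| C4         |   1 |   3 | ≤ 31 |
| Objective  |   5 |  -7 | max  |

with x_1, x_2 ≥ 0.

Feasible with a bounded optimal solution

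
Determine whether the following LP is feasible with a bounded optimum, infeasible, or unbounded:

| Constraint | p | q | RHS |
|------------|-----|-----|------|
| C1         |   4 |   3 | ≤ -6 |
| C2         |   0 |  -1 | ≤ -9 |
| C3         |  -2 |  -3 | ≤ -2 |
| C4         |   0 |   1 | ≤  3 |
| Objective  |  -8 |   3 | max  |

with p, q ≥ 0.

Infeasible (no feasible solution exists)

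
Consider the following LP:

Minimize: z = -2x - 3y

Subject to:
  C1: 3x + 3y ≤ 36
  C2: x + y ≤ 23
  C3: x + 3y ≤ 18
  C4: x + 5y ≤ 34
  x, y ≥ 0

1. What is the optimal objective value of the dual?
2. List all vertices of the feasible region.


1. -27
2. (0, 0), (12, 0), (9, 3), (0, 6)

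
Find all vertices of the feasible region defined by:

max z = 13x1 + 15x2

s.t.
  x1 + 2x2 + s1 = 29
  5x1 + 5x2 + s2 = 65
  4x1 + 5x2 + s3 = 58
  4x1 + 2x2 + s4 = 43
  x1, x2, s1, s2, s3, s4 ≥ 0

(0, 0), (10.75, 0), (8.5, 4.5), (7, 6), (0, 11.6)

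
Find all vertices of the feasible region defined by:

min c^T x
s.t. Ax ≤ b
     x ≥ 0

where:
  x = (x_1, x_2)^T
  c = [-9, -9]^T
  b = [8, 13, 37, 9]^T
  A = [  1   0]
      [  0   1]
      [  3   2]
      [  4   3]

(0, 0), (2.25, 0), (0, 3)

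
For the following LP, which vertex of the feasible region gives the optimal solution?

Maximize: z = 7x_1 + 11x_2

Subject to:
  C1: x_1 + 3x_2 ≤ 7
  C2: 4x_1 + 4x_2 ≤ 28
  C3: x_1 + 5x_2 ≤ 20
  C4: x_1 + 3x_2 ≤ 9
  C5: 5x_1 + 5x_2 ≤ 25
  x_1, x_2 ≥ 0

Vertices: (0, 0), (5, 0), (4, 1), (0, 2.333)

Evaluate the objective at each vertex of the feasible region:
  z(0, 0) = 0
  z(5, 0) = 35
  z(4, 1) = 39  ←
  z(0, 2.333) = 25.67
The maximum is at x_1 = 4, x_2 = 1.

(4, 1)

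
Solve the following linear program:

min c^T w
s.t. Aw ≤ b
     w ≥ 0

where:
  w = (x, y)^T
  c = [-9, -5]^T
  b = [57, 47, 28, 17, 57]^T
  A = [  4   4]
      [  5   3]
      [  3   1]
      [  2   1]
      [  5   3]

Evaluate the objective at each vertex of the feasible region:
  z(0, 0) = 0
  z(8.5, 0) = -76.5
  z(4, 9) = -81  ←
  z(2.125, 12.12) = -79.75
  z(0, 14.25) = -71.25
The minimum is at x = 4, y = 9.

x = 4, y = 9, z = -81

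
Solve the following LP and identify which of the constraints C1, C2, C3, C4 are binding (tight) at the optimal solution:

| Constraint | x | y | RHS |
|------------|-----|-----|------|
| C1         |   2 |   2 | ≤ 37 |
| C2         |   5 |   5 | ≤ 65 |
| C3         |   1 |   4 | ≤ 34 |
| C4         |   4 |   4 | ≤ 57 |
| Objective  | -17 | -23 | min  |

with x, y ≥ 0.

At x = 6, y = 7, compute slack b - a·x for each constraint:
  C1: 37 − 26 = 11  (slack)
  C2: 65 − 65 = 0  (binding)
  C3: 34 − 34 = 0  (binding)
  C4: 57 − 52 = 5  (slack)

Optimal: x = 6, y = 7
Binding: C2, C3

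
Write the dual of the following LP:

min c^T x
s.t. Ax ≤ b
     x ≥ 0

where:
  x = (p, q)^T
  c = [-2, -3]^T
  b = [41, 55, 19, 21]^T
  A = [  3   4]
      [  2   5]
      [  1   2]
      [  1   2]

Primal min cᵀx s.t. Ax ≤ b, x ≥ 0  →  Dual max −bᵀy s.t. Aᵀy ≥ −c, y ≥ 0.

Maximize: z = -41y1 - 55y2 - 19y3 - 21y4

Subject to:
  3y1 + 2y2 + y3 + y4 ≥ 2
  4y1 + 5y2 + 2y3 + 2y4 ≥ 3
  y1, y2, y3, y4 ≥ 0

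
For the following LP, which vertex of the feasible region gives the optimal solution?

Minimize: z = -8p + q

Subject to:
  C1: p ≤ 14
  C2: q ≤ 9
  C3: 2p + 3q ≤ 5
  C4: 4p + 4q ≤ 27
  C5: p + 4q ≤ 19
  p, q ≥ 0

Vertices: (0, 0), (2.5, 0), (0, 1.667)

Evaluate the objective at each vertex of the feasible region:
  z(0, 0) = 0
  z(2.5, 0) = -20  ←
  z(0, 1.667) = 1.667
The minimum is at p = 2.5, q = 0.

(2.5, 0)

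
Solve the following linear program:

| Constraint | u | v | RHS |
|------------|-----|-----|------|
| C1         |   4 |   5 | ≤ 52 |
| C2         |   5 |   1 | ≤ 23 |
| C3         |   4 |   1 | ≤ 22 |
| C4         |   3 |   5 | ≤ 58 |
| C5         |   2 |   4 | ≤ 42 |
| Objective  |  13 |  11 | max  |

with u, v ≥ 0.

Evaluate the objective at each vertex of the feasible region:
  z(0, 0) = 0
  z(4.6, 0) = 59.8
  z(3, 8) = 127  ←
  z(0, 10.4) = 114.4
The maximum is at u = 3, v = 8.

u = 3, v = 8, z = 127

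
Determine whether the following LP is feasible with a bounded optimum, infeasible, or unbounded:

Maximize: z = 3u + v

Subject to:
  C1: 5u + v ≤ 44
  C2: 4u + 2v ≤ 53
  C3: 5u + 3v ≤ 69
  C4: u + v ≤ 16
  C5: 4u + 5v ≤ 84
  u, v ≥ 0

Feasible with a bounded optimal solution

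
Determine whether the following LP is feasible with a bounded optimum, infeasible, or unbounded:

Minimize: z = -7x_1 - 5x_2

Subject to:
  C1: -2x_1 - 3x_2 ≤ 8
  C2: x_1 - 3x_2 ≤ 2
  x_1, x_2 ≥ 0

Unbounded (objective can decrease without bound)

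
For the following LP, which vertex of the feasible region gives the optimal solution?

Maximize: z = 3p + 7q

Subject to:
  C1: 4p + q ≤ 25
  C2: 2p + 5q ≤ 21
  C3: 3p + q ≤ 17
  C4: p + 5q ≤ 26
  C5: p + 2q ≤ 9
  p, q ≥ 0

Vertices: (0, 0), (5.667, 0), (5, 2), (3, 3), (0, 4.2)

Evaluate the objective at each vertex of the feasible region:
  z(0, 0) = 0
  z(5.667, 0) = 17
  z(5, 2) = 29
  z(3, 3) = 30  ←
  z(0, 4.2) = 29.4
The maximum is at p = 3, q = 3.

(3, 3)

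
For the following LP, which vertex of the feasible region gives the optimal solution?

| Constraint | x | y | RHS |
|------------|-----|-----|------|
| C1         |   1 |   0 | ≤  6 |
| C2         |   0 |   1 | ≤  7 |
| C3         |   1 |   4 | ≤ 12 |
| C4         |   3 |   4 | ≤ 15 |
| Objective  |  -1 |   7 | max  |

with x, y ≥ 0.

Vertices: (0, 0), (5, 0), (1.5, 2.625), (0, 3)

Evaluate the objective at each vertex of the feasible region:
  z(0, 0) = 0
  z(5, 0) = -5
  z(1.5, 2.625) = 16.88
  z(0, 3) = 21  ←
The maximum is at x = 0, y = 3.

(0, 3)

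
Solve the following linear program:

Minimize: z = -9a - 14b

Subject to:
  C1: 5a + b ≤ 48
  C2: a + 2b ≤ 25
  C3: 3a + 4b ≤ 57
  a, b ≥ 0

Evaluate the objective at each vertex of the feasible region:
  z(0, 0) = 0
  z(9.6, 0) = -86.4
  z(7.941, 8.294) = -187.6
  z(7, 9) = -189  ←
  z(0, 12.5) = -175
The minimum is at a = 7, b = 9.

a = 7, b = 9, z = -189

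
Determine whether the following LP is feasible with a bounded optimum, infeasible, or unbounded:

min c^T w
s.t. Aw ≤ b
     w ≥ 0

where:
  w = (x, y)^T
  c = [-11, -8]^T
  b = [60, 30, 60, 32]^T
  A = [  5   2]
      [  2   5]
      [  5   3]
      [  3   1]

Feasible with a bounded optimal solution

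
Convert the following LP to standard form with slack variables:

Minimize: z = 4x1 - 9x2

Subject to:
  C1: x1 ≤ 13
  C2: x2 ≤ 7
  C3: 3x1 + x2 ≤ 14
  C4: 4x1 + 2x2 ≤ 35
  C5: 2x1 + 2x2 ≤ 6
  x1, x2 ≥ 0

min z = 4x1 - 9x2

s.t.
  x1 + s1 = 13
  x2 + s2 = 7
  3x1 + x2 + s3 = 14
  4x1 + 2x2 + s4 = 35
  2x1 + 2x2 + s5 = 6
  x1, x2, s1, s2, s3, s4, s5 ≥ 0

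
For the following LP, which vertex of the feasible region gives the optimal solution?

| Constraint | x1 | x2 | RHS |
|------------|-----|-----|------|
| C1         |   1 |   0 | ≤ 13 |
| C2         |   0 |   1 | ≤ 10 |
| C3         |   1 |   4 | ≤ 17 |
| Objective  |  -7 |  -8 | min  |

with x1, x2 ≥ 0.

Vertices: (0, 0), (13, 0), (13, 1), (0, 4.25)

Evaluate the objective at each vertex of the feasible region:
  z(0, 0) = 0
  z(13, 0) = -91
  z(13, 1) = -99  ←
  z(0, 4.25) = -34
The minimum is at x1 = 13, x2 = 1.

(13, 1)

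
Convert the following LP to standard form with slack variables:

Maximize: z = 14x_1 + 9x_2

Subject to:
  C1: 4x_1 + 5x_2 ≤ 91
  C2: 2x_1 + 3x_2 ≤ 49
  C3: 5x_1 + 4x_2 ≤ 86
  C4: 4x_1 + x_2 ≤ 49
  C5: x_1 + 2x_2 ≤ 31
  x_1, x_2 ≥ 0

max z = 14x_1 + 9x_2

s.t.
  4x_1 + 5x_2 + s1 = 91
  2x_1 + 3x_2 + s2 = 49
  5x_1 + 4x_2 + s3 = 86
  4x_1 + x_2 + s4 = 49
  x_1 + 2x_2 + s5 = 31
  x_1, x_2, s1, s2, s3, s4, s5 ≥ 0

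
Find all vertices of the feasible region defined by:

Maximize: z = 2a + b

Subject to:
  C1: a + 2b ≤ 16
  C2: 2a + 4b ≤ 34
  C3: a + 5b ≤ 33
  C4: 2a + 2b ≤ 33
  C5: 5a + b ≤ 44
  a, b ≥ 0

(0, 0), (8.8, 0), (8, 4), (4.667, 5.667), (0, 6.6)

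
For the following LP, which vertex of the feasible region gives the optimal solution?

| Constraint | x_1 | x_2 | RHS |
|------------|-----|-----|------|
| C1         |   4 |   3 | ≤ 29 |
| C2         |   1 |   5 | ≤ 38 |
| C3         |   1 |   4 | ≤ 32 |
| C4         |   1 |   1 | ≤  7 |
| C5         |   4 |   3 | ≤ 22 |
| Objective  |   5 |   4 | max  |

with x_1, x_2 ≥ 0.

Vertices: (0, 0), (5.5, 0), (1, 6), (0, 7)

Evaluate the objective at each vertex of the feasible region:
  z(0, 0) = 0
  z(5.5, 0) = 27.5
  z(1, 6) = 29  ←
  z(0, 7) = 28
The maximum is at x_1 = 1, x_2 = 6.

(1, 6)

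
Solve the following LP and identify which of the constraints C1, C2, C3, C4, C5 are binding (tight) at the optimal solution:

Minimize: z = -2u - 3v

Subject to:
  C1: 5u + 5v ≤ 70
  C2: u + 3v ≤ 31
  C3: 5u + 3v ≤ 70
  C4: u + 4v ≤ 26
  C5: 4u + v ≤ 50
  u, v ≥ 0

At u = 10, v = 4, compute slack b - a·x for each constraint:
  C1: 70 − 70 = 0  (binding)
  C2: 31 − 22 = 9  (slack)
  C3: 70 − 62 = 8  (slack)
  C4: 26 − 26 = 0  (binding)
  C5: 50 − 44 = 6  (slack)

Optimal: u = 10, v = 4
Binding: C1, C4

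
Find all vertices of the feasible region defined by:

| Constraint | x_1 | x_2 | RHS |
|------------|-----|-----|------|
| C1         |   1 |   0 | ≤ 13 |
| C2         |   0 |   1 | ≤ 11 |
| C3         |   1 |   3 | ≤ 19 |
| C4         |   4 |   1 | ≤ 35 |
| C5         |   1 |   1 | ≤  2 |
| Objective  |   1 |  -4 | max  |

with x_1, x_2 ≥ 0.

(0, 0), (2, 0), (0, 2)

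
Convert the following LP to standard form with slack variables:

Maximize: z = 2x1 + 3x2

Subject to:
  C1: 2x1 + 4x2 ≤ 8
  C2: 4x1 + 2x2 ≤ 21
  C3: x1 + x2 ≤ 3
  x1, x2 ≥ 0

max z = 2x1 + 3x2

s.t.
  2x1 + 4x2 + s1 = 8
  4x1 + 2x2 + s2 = 21
  x1 + x2 + s3 = 3
  x1, x2, s1, s2, s3 ≥ 0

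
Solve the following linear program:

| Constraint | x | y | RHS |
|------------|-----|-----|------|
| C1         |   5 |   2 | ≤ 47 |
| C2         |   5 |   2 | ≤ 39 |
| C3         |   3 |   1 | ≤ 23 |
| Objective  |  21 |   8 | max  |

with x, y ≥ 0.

Evaluate the objective at each vertex of the feasible region:
  z(0, 0) = 0
  z(7.667, 0) = 161
  z(7, 2) = 163  ←
  z(0, 19.5) = 156
The maximum is at x = 7, y = 2.

x = 7, y = 2, z = 163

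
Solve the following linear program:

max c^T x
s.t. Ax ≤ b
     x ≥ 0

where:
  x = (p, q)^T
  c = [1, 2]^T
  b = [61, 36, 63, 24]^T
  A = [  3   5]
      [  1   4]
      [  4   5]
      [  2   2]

Evaluate the objective at each vertex of the feasible region:
  z(0, 0) = 0
  z(12, 0) = 12
  z(4, 8) = 20  ←
  z(0, 9) = 18
The maximum is at p = 4, q = 8.

p = 4, q = 8, z = 20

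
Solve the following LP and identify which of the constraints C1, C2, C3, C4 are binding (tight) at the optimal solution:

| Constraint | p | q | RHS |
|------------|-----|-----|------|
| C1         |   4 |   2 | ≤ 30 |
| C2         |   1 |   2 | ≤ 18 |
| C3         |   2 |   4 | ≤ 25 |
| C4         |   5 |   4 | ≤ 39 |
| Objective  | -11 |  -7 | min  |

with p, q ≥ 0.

At p = 7, q = 1, compute slack b - a·x for each constraint:
  C1: 30 − 30 = 0  (binding)
  C2: 18 − 9 = 9  (slack)
  C3: 25 − 18 = 7  (slack)
  C4: 39 − 39 = 0  (binding)

Optimal: p = 7, q = 1
Binding: C1, C4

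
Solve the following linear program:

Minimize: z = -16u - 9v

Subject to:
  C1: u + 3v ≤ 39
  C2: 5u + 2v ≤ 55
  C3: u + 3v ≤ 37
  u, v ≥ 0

Evaluate the objective at each vertex of the feasible region:
  z(0, 0) = 0
  z(11, 0) = -176
  z(7, 10) = -202  ←
  z(0, 12.33) = -111
The minimum is at u = 7, v = 10.

u = 7, v = 10, z = -202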